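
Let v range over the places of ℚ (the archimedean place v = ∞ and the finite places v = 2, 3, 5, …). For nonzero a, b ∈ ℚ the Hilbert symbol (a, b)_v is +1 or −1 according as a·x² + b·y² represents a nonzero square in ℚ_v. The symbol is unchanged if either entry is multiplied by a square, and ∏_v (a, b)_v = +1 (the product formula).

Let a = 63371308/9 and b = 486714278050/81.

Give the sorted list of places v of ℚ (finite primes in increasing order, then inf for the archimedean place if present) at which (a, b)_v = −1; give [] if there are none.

(a, b) ≡ (323323, 11362) mod (ℚ^×)²; places V = {2, 3, 5, 7, 11, 13, 17, 19, 23, ∞}.
(a,b)_5: α=0, u≡2; β=2, v≡2 (mod 5); (2|5)=-1, (2|5)=-1; sign (−1)^0·-1^2·-1^0 = +1.
(a,b)_19: α=1, u≡8; β=1, v≡9 (mod 19); (8|19)=-1, (9|19)=+1; sign (−1)^1·-1^1·+1^1 = +1.
(a,b)_23: α=0, u≡16; β=1, v≡15 (mod 23); (16|23)=+1, (15|23)=-1; sign (−1)^0·+1^1·-1^0 = +1.
(a,b)_7: α=3, u≡6; β=2, v≡4 (mod 7); (6|7)=-1, (4|7)=+1; sign (−1)^0·-1^2·+1^3 = +1.
(a,b)_11: α=1, u≡1; β=2, v≡8 (mod 11); (1|11)=+1, (8|11)=-1; sign (−1)^0·+1^2·-1^1 = -1.
(a,b)_3: α=-2, u≡1; β=-4, v≡1 (mod 3); (1|3)=+1, (1|3)=+1; sign (−1)^0·+1^-4·+1^-2 = +1.
(a,b)_∞: sgn(323323)=+, sgn(11362)=+, so +1.
(a,b)_17: α=1, u≡13; β=2, v≡14 (mod 17); (13|17)=+1, (14|17)=-1; sign (−1)^0·+1^2·-1^1 = -1.
(a,b)_13: α=1, u≡6; β=1, v≡10 (mod 13); (6|13)=-1, (10|13)=+1; sign (−1)^0·-1^1·+1^1 = -1.
(a,b)_2: α=2, β=1; u≡3, v≡1 (mod 8); ε(u)ε(v)=1·0, αω(v)=2·0, βω(u)=1·1; sum ≡ 1  ⇒  -1.
(323323, 11362 / ℚ) ramifies at {2, 11, 13, 17}: a division algebra.

[2, 11, 13, 17]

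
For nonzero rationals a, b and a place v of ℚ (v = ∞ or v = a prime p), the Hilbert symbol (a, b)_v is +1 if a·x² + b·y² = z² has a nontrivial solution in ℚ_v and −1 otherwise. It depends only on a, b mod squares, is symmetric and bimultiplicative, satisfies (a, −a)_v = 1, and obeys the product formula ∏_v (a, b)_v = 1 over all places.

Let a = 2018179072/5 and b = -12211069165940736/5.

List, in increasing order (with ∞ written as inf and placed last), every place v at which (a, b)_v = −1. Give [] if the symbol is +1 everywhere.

[5, 13]

(a, b) ≡ (1190, -455) mod (ℚ^×)²; places V = {2, 3, 5, 7, 13, 17, ∞}.
(a,b)_3: α=0, u≡2; β=4, v≡1 (mod 3); (2|3)=-1, (1|3)=+1; sign (−1)^0·-1^4·+1^0 = +1.
(a,b)_5: α=-1, u≡2; β=-1, v≡4 (mod 5); (2|5)=-1, (4|5)=+1; sign (−1)^0·-1^-1·+1^-1 = -1.
(a,b)_17: α=1, u≡2; β=2, v≡13 (mod 17); (2|17)=+1, (13|17)=+1; sign (−1)^0·+1^2·+1^1 = +1.
(a,b)_13: α=2, u≡2; β=5, v≡4 (mod 13); (2|13)=-1, (4|13)=+1; sign (−1)^0·-1^5·+1^2 = -1.
(a,b)_2: α=11, β=12; u≡3, v≡1 (mod 8); ε(u)ε(v)=1·0, αω(v)=11·0, βω(u)=12·1; sum ≡ 0  ⇒  +1.
(a,b)_∞: sgn(1190)=+, sgn(-455)=−, so +1.
(a,b)_7: α=3, u≡1; β=3, v≡3 (mod 7); (1|7)=+1, (3|7)=-1; sign (−1)^1·+1^3·-1^3 = +1.
(1190, -455 / ℚ) ramifies at {5, 13}: a division algebra.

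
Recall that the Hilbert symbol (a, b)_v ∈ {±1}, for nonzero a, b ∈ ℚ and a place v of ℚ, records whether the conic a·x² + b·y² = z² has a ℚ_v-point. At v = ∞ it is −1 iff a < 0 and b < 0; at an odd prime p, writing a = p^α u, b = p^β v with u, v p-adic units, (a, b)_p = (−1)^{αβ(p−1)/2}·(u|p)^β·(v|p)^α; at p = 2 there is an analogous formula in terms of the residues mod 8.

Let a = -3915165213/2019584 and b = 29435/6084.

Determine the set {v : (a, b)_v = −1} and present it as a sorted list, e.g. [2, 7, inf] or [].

[2, 3, 5, 7]

(a, b) ≡ (-266133, 35) mod (ℚ^×)²; places V = {2, 3, 5, 7, 13, 19, 23, 29, ∞}.
(a,b)_∞: sgn(-266133)=−, sgn(35)=+, so +1.
(a,b)_7: α=-3, u≡6; β=1, v≡5 (mod 7); (6|7)=-1, (5|7)=-1; sign (−1)^1·-1^1·-1^-3 = -1.
(a,b)_23: α=-1, u≡21; β=0, v≡13 (mod 23); (21|23)=-1, (13|23)=+1; sign (−1)^0·-1^0·+1^-1 = +1.
(a,b)_5: α=0, u≡3; β=1, v≡3 (mod 5); (3|5)=-1, (3|5)=-1; sign (−1)^0·-1^1·-1^0 = -1.
(a,b)_3: α=9, u≡2; β=-2, v≡2 (mod 3); (2|3)=-1, (2|3)=-1; sign (−1)^0·-1^-2·-1^9 = -1.
(a,b)_13: α=0, u≡10; β=-2, v≡12 (mod 13); (10|13)=+1, (12|13)=+1; sign (−1)^0·+1^-2·+1^0 = +1.
(a,b)_19: α=3, u≡14; β=0, v≡1 (mod 19); (14|19)=-1, (1|19)=+1; sign (−1)^0·-1^0·+1^3 = +1.
(a,b)_29: α=1, u≡5; β=2, v≡28 (mod 29); (5|29)=+1, (28|29)=+1; sign (−1)^0·+1^2·+1^1 = +1.
(a,b)_2: α=-8, β=-2; u≡3, v≡3 (mod 8); ε(u)ε(v)=1·1, αω(v)=-8·1, βω(u)=-2·1; sum ≡ 1  ⇒  -1.
Ram(-266133, 35) = {2, 3, 5, 7}; no ℚ_2-point on the conic.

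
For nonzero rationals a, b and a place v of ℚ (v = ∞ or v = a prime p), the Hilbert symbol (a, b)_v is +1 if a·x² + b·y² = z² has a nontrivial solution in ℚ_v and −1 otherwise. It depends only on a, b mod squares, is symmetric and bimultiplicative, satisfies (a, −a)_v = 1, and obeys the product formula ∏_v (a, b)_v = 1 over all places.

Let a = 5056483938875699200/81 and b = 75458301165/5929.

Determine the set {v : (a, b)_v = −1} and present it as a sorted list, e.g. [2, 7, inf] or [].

[5, 37]

Mod squares: a ≡ 703, b ≡ 1885. Check v ∈ {∞, 2, 3, 5, 7, 11, 13, 19, 29, 37}.
v=37: a=37^3·(≡23), b=37^2·(≡14) mod 37; (23|37)=-1, (14|37)=-1; (−1)^{3·2·18}·(-1)^2·(-1)^3 = -1.
v=11: a=11^0·(≡6), b=11^-2·(≡1) mod 11; (6|11)=-1, (1|11)=+1; (−1)^{0·-2·5}·(-1)^-2·(+1)^0 = +1.
v=29: a=29^2·(≡20), b=29^1·(≡9) mod 29; (20|29)=+1, (9|29)=+1; (−1)^{2·1·14}·(+1)^1·(+1)^2 = +1.
v=3: a=3^-4·(≡1), b=3^4·(≡1) mod 3; (1|3)=+1, (1|3)=+1; (−1)^{-4·4·1}·(+1)^4·(+1)^-4 = +1.
v=5: a=5^2·(≡3), b=5^1·(≡2) mod 5; (3|5)=-1, (2|5)=-1; (−1)^{2·1·2}·(-1)^1·(-1)^2 = -1.
v=13: a=13^2·(≡10), b=13^1·(≡6) mod 13; (10|13)=+1, (6|13)=-1; (−1)^{2·1·6}·(+1)^1·(-1)^2 = +1.
v=19: a=19^3·(≡18), b=19^2·(≡1) mod 19; (18|19)=-1, (1|19)=+1; (−1)^{3·2·9}·(-1)^2·(+1)^3 = +1.
v=7: a=7^0·(≡6), b=7^-2·(≡1) mod 7; (6|7)=-1, (1|7)=+1; (−1)^{0·-2·3}·(-1)^-2·(+1)^0 = +1.
v=∞: 703 > 0 and 1885 > 0  ⇒  (a,b)_∞ = +1.
v=2: v_2(a)=12, v_2(b)=0; units ≡ 7, 5 (mod 8); ε·ε+αω+βω = 1·0+12·1+0·0 ≡ 0  ⇒  (a,b)_2 = +1.
|Ram(703, 1885)| = 2, even; anisotropic at {5, 37}.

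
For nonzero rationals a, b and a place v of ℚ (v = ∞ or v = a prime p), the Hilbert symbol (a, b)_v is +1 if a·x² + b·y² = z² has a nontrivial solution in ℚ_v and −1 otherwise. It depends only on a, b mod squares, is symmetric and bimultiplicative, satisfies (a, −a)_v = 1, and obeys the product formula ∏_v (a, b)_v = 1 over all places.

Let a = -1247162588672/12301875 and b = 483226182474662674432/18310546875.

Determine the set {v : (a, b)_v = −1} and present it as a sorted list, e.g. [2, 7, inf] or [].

[2, 3, 11, 13]

Mod squares: a ≡ -14586, b ≡ 21. Check v ∈ {∞, 2, 3, 5, 7, 11, 13, 17, 23}.
v=∞: -14586 < 0 and 21 > 0  ⇒  (a,b)_∞ = +1.
v=23: a=23^0·(≡15), b=23^2·(≡21) mod 23; (15|23)=-1, (21|23)=-1; (−1)^{0·2·11}·(-1)^2·(-1)^0 = +1.
v=5: a=5^-4·(≡1), b=5^-14·(≡4) mod 5; (1|5)=+1, (4|5)=+1; (−1)^{-4·-14·2}·(+1)^-14·(+1)^-4 = +1.
v=3: a=3^-9·(≡1), b=3^-1·(≡1) mod 3; (1|3)=+1, (1|3)=+1; (−1)^{-9·-1·1}·(+1)^-1·(+1)^-9 = -1.
v=17: a=17^1·(≡1), b=17^2·(≡4) mod 17; (1|17)=+1, (4|17)=+1; (−1)^{1·2·8}·(+1)^2·(+1)^1 = +1.
v=2: v_2(a)=9, v_2(b)=18; units ≡ 3, 5 (mod 8); ε·ε+αω+βω = 1·0+9·1+18·1 ≡ 1  ⇒  (a,b)_2 = -1.
v=7: a=7^2·(≡2), b=7^7·(≡5) mod 7; (2|7)=+1, (5|7)=-1; (−1)^{2·7·3}·(+1)^7·(-1)^2 = +1.
v=11: a=11^3·(≡4), b=11^4·(≡2) mod 11; (4|11)=+1, (2|11)=-1; (−1)^{3·4·5}·(+1)^4·(-1)^3 = -1.
v=13: a=13^3·(≡1), b=13^0·(≡6) mod 13; (1|13)=+1, (6|13)=-1; (−1)^{3·0·6}·(+1)^0·(-1)^3 = -1.
(-14586, 21 / ℚ) ramifies at {2, 3, 11, 13}: a division algebra.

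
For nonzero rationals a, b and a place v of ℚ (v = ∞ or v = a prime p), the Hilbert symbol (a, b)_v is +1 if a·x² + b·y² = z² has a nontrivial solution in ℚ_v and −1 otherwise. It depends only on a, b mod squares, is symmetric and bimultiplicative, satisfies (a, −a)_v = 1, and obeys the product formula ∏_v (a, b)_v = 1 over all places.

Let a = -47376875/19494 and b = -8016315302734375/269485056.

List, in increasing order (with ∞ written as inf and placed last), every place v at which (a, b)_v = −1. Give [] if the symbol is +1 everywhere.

[3, 13, 17, inf]

Mod squares: a ≡ -9282, b ≡ -7. Check v ∈ {∞, 2, 3, 5, 7, 13, 17, 19}.
v=19: a=19^-2·(≡11), b=19^-2·(≡12) mod 19; (11|19)=+1, (12|19)=-1; (−1)^{-2·-2·9}·(+1)^-2·(-1)^-2 = +1.
v=17: a=17^1·(≡13), b=17^2·(≡7) mod 17; (13|17)=+1, (7|17)=-1; (−1)^{1·2·8}·(+1)^2·(-1)^1 = -1.
v=2: v_2(a)=-1, v_2(b)=-10; units ≡ 7, 1 (mod 8); ε·ε+αω+βω = 1·0+-1·0+-10·0 ≡ 0  ⇒  (a,b)_2 = +1.
v=3: a=3^-3·(≡2), b=3^-6·(≡2) mod 3; (2|3)=-1, (2|3)=-1; (−1)^{-3·-6·1}·(-1)^-6·(-1)^-3 = -1.
v=∞: -9282 < 0 and -7 < 0  ⇒  (a,b)_∞ = -1.
v=5: a=5^4·(≡3), b=5^10·(≡3) mod 5; (3|5)=-1, (3|5)=-1; (−1)^{4·10·2}·(-1)^10·(-1)^4 = +1.
v=7: a=7^3·(≡1), b=7^5·(≡3) mod 7; (1|7)=+1, (3|7)=-1; (−1)^{3·5·3}·(+1)^5·(-1)^3 = +1.
v=13: a=13^1·(≡12), b=13^2·(≡8) mod 13; (12|13)=+1, (8|13)=-1; (−1)^{1·2·6}·(+1)^2·(-1)^1 = -1.
Ram(-9282, -7) = {3, 13, 17, ∞}; no ℚ_3-point on the conic.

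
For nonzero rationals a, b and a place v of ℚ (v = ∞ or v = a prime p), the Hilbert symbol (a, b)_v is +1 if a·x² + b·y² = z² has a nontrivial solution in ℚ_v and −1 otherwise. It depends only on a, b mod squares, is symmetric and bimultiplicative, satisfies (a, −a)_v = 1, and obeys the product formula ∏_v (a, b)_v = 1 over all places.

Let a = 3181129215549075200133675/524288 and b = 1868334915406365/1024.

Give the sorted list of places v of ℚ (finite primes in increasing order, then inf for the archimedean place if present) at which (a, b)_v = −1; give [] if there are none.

(a, b) ≡ (27094, 285) mod (ℚ^×)²; places V = {2, 3, 5, 7, 19, 23, 31, ∞}.
(a,b)_31: α=3, u≡22; β=2, v≡21 (mod 31); (22|31)=-1, (21|31)=-1; sign (−1)^0·-1^2·-1^3 = -1.
(a,b)_2: α=-19, β=-10; u≡3, v≡5 (mod 8); ε(u)ε(v)=1·0, αω(v)=-19·1, βω(u)=-10·1; sum ≡ 1  ⇒  -1.
(a,b)_19: α=5, u≡4; β=3, v≡10 (mod 19); (4|19)=+1, (10|19)=-1; sign (−1)^1·+1^3·-1^5 = +1.
(a,b)_∞: sgn(27094)=+, sgn(285)=+, so +1.
(a,b)_23: α=3, u≡17; β=2, v≡18 (mod 23); (17|23)=-1, (18|23)=+1; sign (−1)^0·-1^2·+1^3 = +1.
(a,b)_3: α=10, u≡1; β=7, v≡2 (mod 3); (1|3)=+1, (2|3)=-1; sign (−1)^0·+1^7·-1^10 = +1.
(a,b)_5: α=2, u≡4; β=1, v≡2 (mod 5); (4|5)=+1, (2|5)=-1; sign (−1)^0·+1^1·-1^2 = +1.
(a,b)_7: α=4, u≡4; β=2, v≡3 (mod 7); (4|7)=+1, (3|7)=-1; sign (−1)^0·+1^2·-1^4 = +1.
(27094, 285 / ℚ) ramifies at {2, 31}: a division algebra.

[2, 31]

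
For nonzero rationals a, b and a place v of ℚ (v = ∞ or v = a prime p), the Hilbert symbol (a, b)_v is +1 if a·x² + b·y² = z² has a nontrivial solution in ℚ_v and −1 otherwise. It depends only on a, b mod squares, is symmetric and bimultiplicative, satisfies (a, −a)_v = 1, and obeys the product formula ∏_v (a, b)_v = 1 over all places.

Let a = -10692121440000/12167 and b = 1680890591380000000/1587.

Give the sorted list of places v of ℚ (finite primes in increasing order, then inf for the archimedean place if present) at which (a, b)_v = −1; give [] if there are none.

[2, 3, 5, 7, 13, 23]

Mod squares: a ≡ -897, b ≡ 15015. Check v ∈ {∞, 2, 3, 5, 7, 11, 13, 17, 23}.
v=7: a=7^2·(≡5), b=7^5·(≡6) mod 7; (5|7)=-1, (6|7)=-1; (−1)^{2·5·3}·(-1)^5·(-1)^2 = -1.
v=13: a=13^1·(≡3), b=13^1·(≡11) mod 13; (3|13)=+1, (11|13)=-1; (−1)^{1·1·6}·(+1)^1·(-1)^1 = -1.
v=23: a=23^-3·(≡14), b=23^-2·(≡10) mod 23; (14|23)=-1, (10|23)=-1; (−1)^{-3·-2·11}·(-1)^-2·(-1)^-3 = -1.
v=3: a=3^1·(≡1), b=3^-1·(≡1) mod 3; (1|3)=+1, (1|3)=+1; (−1)^{1·-1·1}·(+1)^-1·(+1)^1 = -1.
v=5: a=5^4·(≡3), b=5^7·(≡2) mod 5; (3|5)=-1, (2|5)=-1; (−1)^{4·7·2}·(-1)^7·(-1)^4 = -1.
v=11: a=11^2·(≡1), b=11^3·(≡4) mod 11; (1|11)=+1, (4|11)=+1; (−1)^{2·3·5}·(+1)^3·(+1)^2 = +1.
v=17: a=17^2·(≡16), b=17^2·(≡13) mod 17; (16|17)=+1, (13|17)=+1; (−1)^{2·2·8}·(+1)^2·(+1)^2 = +1.
v=2: v_2(a)=8, v_2(b)=8; units ≡ 7, 7 (mod 8); ε·ε+αω+βω = 1·1+8·0+8·0 ≡ 1  ⇒  (a,b)_2 = -1.
v=∞: -897 < 0 and 15015 > 0  ⇒  (a,b)_∞ = +1.
Ram(-897, 15015) = {2, 3, 5, 7, 13, 23}; no ℚ_2-point on the conic.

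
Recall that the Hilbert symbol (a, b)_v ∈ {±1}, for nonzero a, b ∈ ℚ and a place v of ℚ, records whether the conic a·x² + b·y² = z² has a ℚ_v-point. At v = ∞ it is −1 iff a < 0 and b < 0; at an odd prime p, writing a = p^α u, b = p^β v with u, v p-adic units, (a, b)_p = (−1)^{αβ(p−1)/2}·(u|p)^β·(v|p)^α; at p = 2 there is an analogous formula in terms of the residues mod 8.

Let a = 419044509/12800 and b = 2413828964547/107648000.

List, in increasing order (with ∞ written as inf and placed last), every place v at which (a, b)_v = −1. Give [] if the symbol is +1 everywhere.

[5, 13]

(a, b) ≡ (442, 7735) mod (ℚ^×)²; places V = {2, 3, 5, 7, 11, 13, 17, 19, 29, ∞}.
(a,b)_2: α=-9, β=-10; u≡5, v≡7 (mod 8); ε(u)ε(v)=0·1, αω(v)=-9·0, βω(u)=-10·1; sum ≡ 0  ⇒  +1.
(a,b)_17: α=3, u≡13; β=1, v≡1 (mod 17); (13|17)=+1, (1|17)=+1; sign (−1)^0·+1^1·+1^3 = +1.
(a,b)_11: α=0, u≡10; β=2, v≡6 (mod 11); (10|11)=-1, (6|11)=-1; sign (−1)^0·-1^2·-1^0 = +1.
(a,b)_7: α=0, u≡4; β=3, v≡5 (mod 7); (4|7)=+1, (5|7)=-1; sign (−1)^0·+1^3·-1^0 = +1.
(a,b)_∞: sgn(442)=+, sgn(7735)=+, so +1.
(a,b)_13: α=1, u≡7; β=1, v≡4 (mod 13); (7|13)=-1, (4|13)=+1; sign (−1)^0·-1^1·+1^1 = -1.
(a,b)_3: α=8, u≡1; β=6, v≡1 (mod 3); (1|3)=+1, (1|3)=+1; sign (−1)^0·+1^6·+1^8 = +1.
(a,b)_29: α=0, u≡7; β=-2, v≡14 (mod 29); (7|29)=+1, (14|29)=-1; sign (−1)^0·+1^-2·-1^0 = +1.
(a,b)_5: α=-2, u≡2; β=-3, v≡3 (mod 5); (2|5)=-1, (3|5)=-1; sign (−1)^0·-1^-3·-1^-2 = -1.
(a,b)_19: α=0, u≡9; β=2, v≡14 (mod 19); (9|19)=+1, (14|19)=-1; sign (−1)^0·+1^2·-1^0 = +1.
(442, 7735 / ℚ) ramifies at {5, 13}: a division algebra.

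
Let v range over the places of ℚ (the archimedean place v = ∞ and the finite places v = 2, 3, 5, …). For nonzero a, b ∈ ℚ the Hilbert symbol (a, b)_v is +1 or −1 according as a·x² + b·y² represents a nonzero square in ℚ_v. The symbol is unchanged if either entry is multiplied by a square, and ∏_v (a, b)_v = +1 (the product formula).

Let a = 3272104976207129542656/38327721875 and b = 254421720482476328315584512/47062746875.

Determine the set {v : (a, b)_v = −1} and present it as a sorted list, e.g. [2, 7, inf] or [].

Mod squares: a ≡ 1705, b ≡ 146703315. Check v ∈ {∞, 2, 3, 5, 7, 11, 17, 23, 29, 31, 37, 41, 43}.
v=23: a=23^2·(≡16), b=23^3·(≡19) mod 23; (16|23)=+1, (19|23)=-1; (−1)^{2·3·11}·(+1)^3·(-1)^2 = +1.
v=2: v_2(a)=16, v_2(b)=16; units ≡ 1, 3 (mod 8); ε·ε+αω+βω = 0·1+16·1+16·0 ≡ 0  ⇒  (a,b)_2 = +1.
v=41: a=41^0·(≡30), b=41^-2·(≡3) mod 41; (30|41)=-1, (3|41)=-1; (−1)^{0·-2·20}·(-1)^-2·(-1)^0 = +1.
v=43: a=43^2·(≡8), b=43^3·(≡30) mod 43; (8|43)=-1, (30|43)=-1; (−1)^{2·3·21}·(-1)^3·(-1)^2 = -1.
v=17: a=17^-2·(≡3), b=17^-2·(≡16) mod 17; (3|17)=-1, (16|17)=+1; (−1)^{-2·-2·8}·(-1)^-2·(+1)^-2 = +1.
v=31: a=31^-1·(≡12), b=31^-1·(≡13) mod 31; (12|31)=-1, (13|31)=-1; (−1)^{-1·-1·15}·(-1)^-1·(-1)^-1 = -1.
v=∞: 1705 > 0 and 146703315 > 0  ⇒  (a,b)_∞ = +1.
v=5: a=5^-5·(≡1), b=5^-5·(≡3) mod 5; (1|5)=+1, (3|5)=-1; (−1)^{-5·-5·2}·(+1)^-5·(-1)^-5 = -1.
v=3: a=3^8·(≡1), b=3^1·(≡1) mod 3; (1|3)=+1, (1|3)=+1; (−1)^{8·1·1}·(+1)^1·(+1)^8 = +1.
v=11: a=11^1·(≡1), b=11^3·(≡3) mod 11; (1|11)=+1, (3|11)=+1; (−1)^{1·3·5}·(+1)^3·(+1)^1 = -1.
v=37: a=37^-2·(≡7), b=37^0·(≡14) mod 37; (7|37)=+1, (14|37)=-1; (−1)^{-2·0·18}·(+1)^0·(-1)^-2 = +1.
v=29: a=29^4·(≡25), b=29^5·(≡20) mod 29; (25|29)=+1, (20|29)=+1; (−1)^{4·5·14}·(+1)^5·(+1)^4 = +1.
v=7: a=7^0·(≡4), b=7^2·(≡5) mod 7; (4|7)=+1, (5|7)=-1; (−1)^{0·2·3}·(+1)^2·(-1)^0 = +1.
Ram(1705, 146703315) = {5, 11, 31, 43}; no ℚ_5-point on the conic.

[5, 11, 31, 43]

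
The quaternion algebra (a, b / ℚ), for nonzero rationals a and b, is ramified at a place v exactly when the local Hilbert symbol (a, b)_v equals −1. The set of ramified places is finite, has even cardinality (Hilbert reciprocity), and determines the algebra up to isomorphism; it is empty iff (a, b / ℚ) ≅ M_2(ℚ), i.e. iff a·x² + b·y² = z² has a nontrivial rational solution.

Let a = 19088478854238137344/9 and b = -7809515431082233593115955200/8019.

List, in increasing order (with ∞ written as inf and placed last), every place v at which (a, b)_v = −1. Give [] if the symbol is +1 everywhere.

Mod squares: a ≡ 451, b ≡ -414215087. Check v ∈ {∞, 2, 3, 5, 7, 11, 13, 31, 41, 43, 53}.
v=∞: 451 > 0 and -414215087 < 0  ⇒  (a,b)_∞ = +1.
v=3: a=3^-2·(≡1), b=3^-6·(≡1) mod 3; (1|3)=+1, (1|3)=+1; (−1)^{-2·-6·1}·(+1)^-6·(+1)^-2 = +1.
v=7: a=7^2·(≡5), b=7^4·(≡1) mod 7; (5|7)=-1, (1|7)=+1; (−1)^{2·4·3}·(-1)^4·(+1)^2 = +1.
v=5: a=5^0·(≡1), b=5^2·(≡3) mod 5; (1|5)=+1, (3|5)=-1; (−1)^{0·2·2}·(+1)^2·(-1)^0 = +1.
v=43: a=43^2·(≡40), b=43^3·(≡19) mod 43; (40|43)=+1, (19|43)=-1; (−1)^{2·3·21}·(+1)^3·(-1)^2 = +1.
v=53: a=53^2·(≡32), b=53^3·(≡40) mod 53; (32|53)=-1, (40|53)=+1; (−1)^{2·3·26}·(-1)^3·(+1)^2 = -1.
v=11: a=11^1·(≡7), b=11^-1·(≡4) mod 11; (7|11)=-1, (4|11)=+1; (−1)^{1·-1·5}·(-1)^-1·(+1)^1 = +1.
v=31: a=31^2·(≡26), b=31^3·(≡13) mod 31; (26|31)=-1, (13|31)=-1; (−1)^{2·3·15}·(-1)^3·(-1)^2 = -1.
v=2: v_2(a)=10, v_2(b)=12; units ≡ 3, 1 (mod 8); ε·ε+αω+βω = 1·0+10·0+12·1 ≡ 0  ⇒  (a,b)_2 = +1.
v=41: a=41^1·(≡3), b=41^1·(≡3) mod 41; (3|41)=-1, (3|41)=-1; (−1)^{1·1·20}·(-1)^1·(-1)^1 = +1.
v=13: a=13^2·(≡12), b=13^3·(≡7) mod 13; (12|13)=+1, (7|13)=-1; (−1)^{2·3·6}·(+1)^3·(-1)^2 = +1.
|Ram(451, -414215087)| = 2, even; anisotropic at {31, 53}.

[31, 53]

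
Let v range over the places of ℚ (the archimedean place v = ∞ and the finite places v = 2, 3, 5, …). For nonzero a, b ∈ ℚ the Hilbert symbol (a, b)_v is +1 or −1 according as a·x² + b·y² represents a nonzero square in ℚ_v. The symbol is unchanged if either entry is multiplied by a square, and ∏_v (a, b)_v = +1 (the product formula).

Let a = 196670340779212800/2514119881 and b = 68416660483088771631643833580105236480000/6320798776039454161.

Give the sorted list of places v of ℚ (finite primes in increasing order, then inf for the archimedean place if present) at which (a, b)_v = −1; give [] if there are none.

[2, 41]

(a, b) ≡ (160802, 1768822) mod (ℚ^×)²; places V = {2, 3, 5, 7, 11, 13, 19, 29, 37, 41, 53, ∞}.
(a,b)_13: α=-2, u≡2; β=-4, v≡12 (mod 13); (2|13)=-1, (12|13)=+1; sign (−1)^0·-1^-4·+1^-2 = +1.
(a,b)_53: α=1, u≡16; β=3, v≡38 (mod 53); (16|53)=+1, (38|53)=+1; sign (−1)^0·+1^3·+1^1 = +1.
(a,b)_5: α=2, u≡2; β=4, v≡3 (mod 5); (2|5)=-1, (3|5)=-1; sign (−1)^0·-1^4·-1^2 = +1.
(a,b)_∞: sgn(160802)=+, sgn(1768822)=+, so +1.
(a,b)_37: α=1, u≡2; β=3, v≡8 (mod 37); (2|37)=-1, (8|37)=-1; sign (−1)^0·-1^3·-1^1 = +1.
(a,b)_3: α=6, u≡2; β=12, v≡1 (mod 3); (2|3)=-1, (1|3)=+1; sign (−1)^0·-1^12·+1^6 = +1.
(a,b)_2: α=27, β=55; u≡1, v≡3 (mod 8); ε(u)ε(v)=0·1, αω(v)=27·1, βω(u)=55·0; sum ≡ 1  ⇒  -1.
(a,b)_19: α=-2, u≡7; β=-4, v≡16 (mod 19); (7|19)=+1, (16|19)=+1; sign (−1)^0·+1^-4·+1^-2 = +1.
(a,b)_11: α=0, u≡3; β=1, v≡3 (mod 11); (3|11)=+1, (3|11)=+1; sign (−1)^0·+1^1·+1^0 = +1.
(a,b)_41: α=1, u≡11; β=3, v≡21 (mod 41); (11|41)=-1, (21|41)=+1; sign (−1)^0·-1^3·+1^1 = -1.
(a,b)_7: α=-2, u≡6; β=-4, v≡6 (mod 7); (6|7)=-1, (6|7)=-1; sign (−1)^0·-1^-4·-1^-2 = +1.
(a,b)_29: α=-2, u≡14; β=-4, v≡28 (mod 29); (14|29)=-1, (28|29)=+1; sign (−1)^0·-1^-4·+1^-2 = +1.
(160802, 1768822 / ℚ) ramifies at {2, 41}: a division algebra.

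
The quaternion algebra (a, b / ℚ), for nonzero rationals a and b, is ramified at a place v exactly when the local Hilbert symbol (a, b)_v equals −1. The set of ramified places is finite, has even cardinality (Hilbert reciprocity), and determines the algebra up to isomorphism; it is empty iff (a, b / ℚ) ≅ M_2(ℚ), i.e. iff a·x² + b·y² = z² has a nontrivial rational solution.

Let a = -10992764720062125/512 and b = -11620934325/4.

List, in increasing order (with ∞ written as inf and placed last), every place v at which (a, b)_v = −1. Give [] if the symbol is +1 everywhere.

[5, inf]

(a, b) ≡ (-2730, -77) mod (ℚ^×)²; places V = {2, 3, 5, 7, 11, 13, ∞}.
(a,b)_5: α=3, u≡4; β=2, v≡3 (mod 5); (4|5)=+1, (3|5)=-1; sign (−1)^0·+1^2·-1^3 = -1.
(a,b)_11: α=2, u≡3; β=1, v≡4 (mod 11); (3|11)=+1, (4|11)=+1; sign (−1)^0·+1^1·+1^2 = +1.
(a,b)_2: α=-9, β=-2; u≡3, v≡3 (mod 8); ε(u)ε(v)=1·1, αω(v)=-9·1, βω(u)=-2·1; sum ≡ 0  ⇒  +1.
(a,b)_7: α=5, u≡2; β=3, v≡3 (mod 7); (2|7)=+1, (3|7)=-1; sign (−1)^1·+1^3·-1^5 = +1.
(a,b)_∞: sgn(-2730)=−, sgn(-77)=−, so -1.
(a,b)_3: α=9, u≡2; β=6, v≡1 (mod 3); (2|3)=-1, (1|3)=+1; sign (−1)^0·-1^6·+1^9 = +1.
(a,b)_13: α=3, u≡5; β=2, v≡4 (mod 13); (5|13)=-1, (4|13)=+1; sign (−1)^0·-1^2·+1^3 = +1.
|Ram(-2730, -77)| = 2, even; anisotropic at {5, ∞}.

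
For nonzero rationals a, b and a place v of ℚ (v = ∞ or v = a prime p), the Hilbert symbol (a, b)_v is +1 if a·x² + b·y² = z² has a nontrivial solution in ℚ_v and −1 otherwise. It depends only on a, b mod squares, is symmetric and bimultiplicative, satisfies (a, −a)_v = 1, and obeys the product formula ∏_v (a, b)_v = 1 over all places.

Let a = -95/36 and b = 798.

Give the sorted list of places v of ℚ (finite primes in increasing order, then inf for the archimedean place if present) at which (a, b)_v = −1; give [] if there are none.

[5, 7]

(a, b) ≡ (-95, 798) mod (ℚ^×)²; places V = {2, 3, 5, 7, 19, ∞}.
(a,b)_2: α=-2, β=1; u≡1, v≡7 (mod 8); ε(u)ε(v)=0·1, αω(v)=-2·0, βω(u)=1·0; sum ≡ 0  ⇒  +1.
(a,b)_7: α=0, u≡3; β=1, v≡2 (mod 7); (3|7)=-1, (2|7)=+1; sign (−1)^0·-1^1·+1^0 = -1.
(a,b)_∞: sgn(-95)=−, sgn(798)=+, so +1.
(a,b)_3: α=-2, u≡1; β=1, v≡2 (mod 3); (1|3)=+1, (2|3)=-1; sign (−1)^0·+1^1·-1^-2 = +1.
(a,b)_5: α=1, u≡1; β=0, v≡3 (mod 5); (1|5)=+1, (3|5)=-1; sign (−1)^0·+1^0·-1^1 = -1.
(a,b)_19: α=1, u≡12; β=1, v≡4 (mod 19); (12|19)=-1, (4|19)=+1; sign (−1)^1·-1^1·+1^1 = +1.
Ram(-95, 798) = {5, 7}; no ℚ_5-point on the conic.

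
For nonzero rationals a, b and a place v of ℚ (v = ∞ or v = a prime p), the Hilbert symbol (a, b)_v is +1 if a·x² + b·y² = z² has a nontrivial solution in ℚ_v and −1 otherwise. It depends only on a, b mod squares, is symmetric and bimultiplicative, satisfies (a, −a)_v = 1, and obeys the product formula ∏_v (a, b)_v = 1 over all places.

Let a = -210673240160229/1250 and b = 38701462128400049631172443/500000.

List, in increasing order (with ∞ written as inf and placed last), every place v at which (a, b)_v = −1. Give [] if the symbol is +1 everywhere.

Mod squares: a ≡ -14858, b ≡ 6. Check v ∈ {∞, 2, 3, 5, 7, 11, 17, 19, 23, 29}.
v=2: v_2(a)=-1, v_2(b)=-5; units ≡ 3, 3 (mod 8); ε·ε+αω+βω = 1·1+-1·1+-5·1 ≡ 1  ⇒  (a,b)_2 = -1.
v=∞: -14858 < 0 and 6 > 0  ⇒  (a,b)_∞ = +1.
v=23: a=23^1·(≡14), b=23^2·(≡2) mod 23; (14|23)=-1, (2|23)=+1; (−1)^{1·2·11}·(-1)^2·(+1)^1 = +1.
v=19: a=19^1·(≡11), b=19^2·(≡11) mod 19; (11|19)=+1, (11|19)=+1; (−1)^{1·2·9}·(+1)^2·(+1)^1 = +1.
v=11: a=11^2·(≡9), b=11^4·(≡10) mod 11; (9|11)=+1, (10|11)=-1; (−1)^{2·4·5}·(+1)^4·(-1)^2 = +1.
v=7: a=7^2·(≡5), b=7^2·(≡5) mod 7; (5|7)=-1, (5|7)=-1; (−1)^{2·2·3}·(-1)^2·(-1)^2 = +1.
v=17: a=17^1·(≡5), b=17^2·(≡5) mod 17; (5|17)=-1, (5|17)=-1; (−1)^{1·2·8}·(-1)^2·(-1)^1 = -1.
v=5: a=5^-4·(≡3), b=5^-6·(≡4) mod 5; (3|5)=-1, (4|5)=+1; (−1)^{-4·-6·2}·(-1)^-6·(+1)^-4 = +1.
v=3: a=3^14·(≡1), b=3^19·(≡2) mod 3; (1|3)=+1, (2|3)=-1; (−1)^{14·19·1}·(+1)^19·(-1)^14 = +1.
v=29: a=29^0·(≡12), b=29^2·(≡28) mod 29; (12|29)=-1, (28|29)=+1; (−1)^{0·2·14}·(-1)^2·(+1)^0 = +1.
Ram(-14858, 6) = {2, 17}; no ℚ_2-point on the conic.

[2, 17]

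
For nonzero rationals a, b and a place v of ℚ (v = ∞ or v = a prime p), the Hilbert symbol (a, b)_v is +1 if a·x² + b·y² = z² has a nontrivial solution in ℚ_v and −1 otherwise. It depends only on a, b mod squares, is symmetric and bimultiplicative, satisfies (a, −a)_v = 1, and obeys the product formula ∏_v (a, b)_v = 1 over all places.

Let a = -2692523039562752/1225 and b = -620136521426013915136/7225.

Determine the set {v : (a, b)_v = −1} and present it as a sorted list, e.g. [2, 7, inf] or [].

[29, 47, 53, inf]

Mod squares: a ≡ -25839143, b ≡ -136242754. Check v ∈ {∞, 2, 5, 7, 11, 17, 19, 23, 29, 41, 47, 53}.
v=23: a=23^1·(≡7), b=23^1·(≡13) mod 23; (7|23)=-1, (13|23)=+1; (−1)^{1·1·11}·(-1)^1·(+1)^1 = +1.
v=2: v_2(a)=10, v_2(b)=11; units ≡ 1, 7 (mod 8); ε·ε+αω+βω = 0·1+10·0+11·0 ≡ 0  ⇒  (a,b)_2 = +1.
v=5: a=5^-2·(≡2), b=5^-2·(≡1) mod 5; (2|5)=-1, (1|5)=+1; (−1)^{-2·-2·2}·(-1)^-2·(+1)^-2 = +1.
v=7: a=7^-2·(≡6), b=7^0·(≡5) mod 7; (6|7)=-1, (5|7)=-1; (−1)^{-2·0·3}·(-1)^0·(-1)^-2 = +1.
v=47: a=47^1·(≡12), b=47^1·(≡8) mod 47; (12|47)=+1, (8|47)=+1; (−1)^{1·1·23}·(+1)^1·(+1)^1 = -1.
v=17: a=17^0·(≡6), b=17^-2·(≡10) mod 17; (6|17)=-1, (10|17)=-1; (−1)^{0·-2·8}·(-1)^-2·(-1)^0 = +1.
v=41: a=41^1·(≡27), b=41^1·(≡13) mod 41; (27|41)=-1, (13|41)=-1; (−1)^{1·1·20}·(-1)^1·(-1)^1 = +1.
v=29: a=29^2·(≡17), b=29^3·(≡26) mod 29; (17|29)=-1, (26|29)=-1; (−1)^{2·3·14}·(-1)^3·(-1)^2 = -1.
v=19: a=19^0·(≡14), b=19^2·(≡15) mod 19; (14|19)=-1, (15|19)=-1; (−1)^{0·2·9}·(-1)^2·(-1)^0 = +1.
v=11: a=11^3·(≡5), b=11^4·(≡5) mod 11; (5|11)=+1, (5|11)=+1; (−1)^{3·4·5}·(+1)^4·(+1)^3 = +1.
v=∞: -25839143 < 0 and -136242754 < 0  ⇒  (a,b)_∞ = -1.
v=53: a=53^1·(≡10), b=53^1·(≡51) mod 53; (10|53)=+1, (51|53)=-1; (−1)^{1·1·26}·(+1)^1·(-1)^1 = -1.
|Ram(-25839143, -136242754)| = 4, even; anisotropic at {29, 47, 53, ∞}.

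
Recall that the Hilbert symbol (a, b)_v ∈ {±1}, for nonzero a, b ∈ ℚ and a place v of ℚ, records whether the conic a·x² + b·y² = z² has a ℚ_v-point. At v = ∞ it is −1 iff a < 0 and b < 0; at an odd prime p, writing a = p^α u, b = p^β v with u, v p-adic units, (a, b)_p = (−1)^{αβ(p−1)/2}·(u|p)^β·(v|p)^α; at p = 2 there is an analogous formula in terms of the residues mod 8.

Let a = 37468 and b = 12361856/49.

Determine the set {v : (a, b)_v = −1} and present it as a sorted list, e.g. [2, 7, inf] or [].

[13, 29]

Mod squares: a ≡ 9367, b ≡ 193154. Check v ∈ {∞, 2, 7, 13, 17, 19, 23, 29}.
v=7: a=7^0·(≡4), b=7^-2·(≡3) mod 7; (4|7)=+1, (3|7)=-1; (−1)^{0·-2·3}·(+1)^-2·(-1)^0 = +1.
v=19: a=19^1·(≡15), b=19^1·(≡11) mod 19; (15|19)=-1, (11|19)=+1; (−1)^{1·1·9}·(-1)^1·(+1)^1 = +1.
v=29: a=29^1·(≡16), b=29^0·(≡10) mod 29; (16|29)=+1, (10|29)=-1; (−1)^{1·0·14}·(+1)^0·(-1)^1 = -1.
v=23: a=23^0·(≡1), b=23^1·(≡18) mod 23; (1|23)=+1, (18|23)=+1; (−1)^{0·1·11}·(+1)^1·(+1)^0 = +1.
v=13: a=13^0·(≡2), b=13^1·(≡4) mod 13; (2|13)=-1, (4|13)=+1; (−1)^{0·1·6}·(-1)^1·(+1)^0 = -1.
v=17: a=17^1·(≡11), b=17^1·(≡12) mod 17; (11|17)=-1, (12|17)=-1; (−1)^{1·1·8}·(-1)^1·(-1)^1 = +1.
v=∞: 9367 > 0 and 193154 > 0  ⇒  (a,b)_∞ = +1.
v=2: v_2(a)=2, v_2(b)=7; units ≡ 7, 1 (mod 8); ε·ε+αω+βω = 1·0+2·0+7·0 ≡ 0  ⇒  (a,b)_2 = +1.
Ram(9367, 193154) = {13, 29}; no ℚ_13-point on the conic.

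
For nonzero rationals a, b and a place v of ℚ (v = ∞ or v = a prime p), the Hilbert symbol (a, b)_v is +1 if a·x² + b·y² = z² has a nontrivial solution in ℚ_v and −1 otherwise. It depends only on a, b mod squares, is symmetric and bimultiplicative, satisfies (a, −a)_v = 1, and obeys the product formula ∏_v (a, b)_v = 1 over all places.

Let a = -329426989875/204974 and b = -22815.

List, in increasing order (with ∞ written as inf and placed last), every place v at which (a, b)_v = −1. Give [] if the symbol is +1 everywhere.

[5, 7, 29, inf]

(a, b) ≡ (-38570, -15) mod (ℚ^×)²; places V = {2, 3, 5, 7, 11, 13, 19, 29, ∞}.
(a,b)_5: α=3, u≡4; β=1, v≡2 (mod 5); (4|5)=+1, (2|5)=-1; sign (−1)^0·+1^1·-1^3 = -1.
(a,b)_29: α=1, u≡13; β=0, v≡8 (mod 29); (13|29)=+1, (8|29)=-1; sign (−1)^0·+1^0·-1^1 = -1.
(a,b)_3: α=14, u≡1; β=3, v≡1 (mod 3); (1|3)=+1, (1|3)=+1; sign (−1)^0·+1^3·+1^14 = +1.
(a,b)_11: α=-4, u≡2; β=0, v≡10 (mod 11); (2|11)=-1, (10|11)=-1; sign (−1)^0·-1^0·-1^-4 = +1.
(a,b)_∞: sgn(-38570)=−, sgn(-15)=−, so -1.
(a,b)_7: α=-1, u≡3; β=0, v≡5 (mod 7); (3|7)=-1, (5|7)=-1; sign (−1)^0·-1^0·-1^-1 = -1.
(a,b)_19: α=1, u≡8; β=0, v≡4 (mod 19); (8|19)=-1, (4|19)=+1; sign (−1)^0·-1^0·+1^1 = +1.
(a,b)_13: α=0, u≡10; β=2, v≡8 (mod 13); (10|13)=+1, (8|13)=-1; sign (−1)^0·+1^2·-1^0 = +1.
(a,b)_2: α=-1, β=0; u≡3, v≡1 (mod 8); ε(u)ε(v)=1·0, αω(v)=-1·0, βω(u)=0·1; sum ≡ 0  ⇒  +1.
(-38570, -15 / ℚ) ramifies at {5, 7, 29, ∞}: a division algebra.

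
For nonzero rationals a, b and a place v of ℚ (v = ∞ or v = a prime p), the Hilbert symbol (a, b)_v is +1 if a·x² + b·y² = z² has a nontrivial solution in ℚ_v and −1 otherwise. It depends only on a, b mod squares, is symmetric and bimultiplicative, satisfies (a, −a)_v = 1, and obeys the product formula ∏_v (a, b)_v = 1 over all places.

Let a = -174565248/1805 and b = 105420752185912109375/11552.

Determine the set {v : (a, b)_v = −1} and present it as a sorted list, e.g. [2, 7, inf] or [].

(a, b) ≡ (-390, 1870) mod (ℚ^×)²; places V = {2, 3, 5, 11, 13, 17, 19, ∞}.
(a,b)_17: α=2, u≡4; β=5, v≡1 (mod 17); (4|17)=+1, (1|17)=+1; sign (−1)^0·+1^5·+1^2 = +1.
(a,b)_19: α=-2, u≡9; β=-2, v≡15 (mod 19); (9|19)=+1, (15|19)=-1; sign (−1)^0·+1^-2·-1^-2 = +1.
(a,b)_13: α=1, u≡3; β=4, v≡2 (mod 13); (3|13)=+1, (2|13)=-1; sign (−1)^0·+1^4·-1^1 = -1.
(a,b)_∞: sgn(-390)=−, sgn(1870)=+, so +1.
(a,b)_11: α=2, u≡6; β=3, v≡5 (mod 11); (6|11)=-1, (5|11)=+1; sign (−1)^0·-1^3·+1^2 = -1.
(a,b)_2: α=7, β=-5; u≡5, v≡7 (mod 8); ε(u)ε(v)=0·1, αω(v)=7·0, βω(u)=-5·1; sum ≡ 1  ⇒  -1.
(a,b)_5: α=-1, u≡2; β=9, v≡1 (mod 5); (2|5)=-1, (1|5)=+1; sign (−1)^0·-1^9·+1^-1 = -1.
(a,b)_3: α=1, u≡2; β=0, v≡1 (mod 3); (2|3)=-1, (1|3)=+1; sign (−1)^0·-1^0·+1^1 = +1.
(-390, 1870 / ℚ) ramifies at {2, 5, 11, 13}: a division algebra.

[2, 5, 11, 13]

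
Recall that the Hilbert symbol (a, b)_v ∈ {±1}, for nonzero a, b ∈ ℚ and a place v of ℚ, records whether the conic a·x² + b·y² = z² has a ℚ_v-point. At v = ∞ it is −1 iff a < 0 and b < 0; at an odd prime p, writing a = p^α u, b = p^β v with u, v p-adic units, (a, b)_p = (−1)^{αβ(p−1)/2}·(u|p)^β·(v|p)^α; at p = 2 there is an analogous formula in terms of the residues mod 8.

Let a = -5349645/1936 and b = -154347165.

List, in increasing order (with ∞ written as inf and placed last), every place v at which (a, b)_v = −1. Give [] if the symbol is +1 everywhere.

[2, 5, 19, 37, 41, inf]

(a, b) ≡ (-66045, -17149685) mod (ℚ^×)²; places V = {2, 3, 5, 7, 11, 17, 19, 37, 41, ∞}.
(a,b)_5: α=1, u≡1; β=1, v≡2 (mod 5); (1|5)=+1, (2|5)=-1; sign (−1)^0·+1^1·-1^1 = -1.
(a,b)_19: α=0, u≡12; β=1, v≡10 (mod 19); (12|19)=-1, (10|19)=-1; sign (−1)^0·-1^1·-1^0 = -1.
(a,b)_41: α=0, u≡13; β=1, v≡14 (mod 41); (13|41)=-1, (14|41)=-1; sign (−1)^0·-1^1·-1^0 = -1.
(a,b)_11: α=-2, u≡8; β=0, v≡6 (mod 11); (8|11)=-1, (6|11)=-1; sign (−1)^0·-1^0·-1^-2 = +1.
(a,b)_3: α=5, u≡2; β=2, v≡1 (mod 3); (2|3)=-1, (1|3)=+1; sign (−1)^0·-1^2·+1^5 = +1.
(a,b)_7: α=1, u≡1; β=1, v≡6 (mod 7); (1|7)=+1, (6|7)=-1; sign (−1)^1·+1^1·-1^1 = +1.
(a,b)_∞: sgn(-66045)=−, sgn(-17149685)=−, so -1.
(a,b)_17: α=1, u≡16; β=1, v≡13 (mod 17); (16|17)=+1, (13|17)=+1; sign (−1)^0·+1^1·+1^1 = +1.
(a,b)_2: α=-4, β=0; u≡3, v≡3 (mod 8); ε(u)ε(v)=1·1, αω(v)=-4·1, βω(u)=0·1; sum ≡ 1  ⇒  -1.
(a,b)_37: α=1, u≡4; β=1, v≡20 (mod 37); (4|37)=+1, (20|37)=-1; sign (−1)^0·+1^1·-1^1 = -1.
|Ram(-66045, -17149685)| = 6, even; anisotropic at {2, 5, 19, 37, 41, ∞}.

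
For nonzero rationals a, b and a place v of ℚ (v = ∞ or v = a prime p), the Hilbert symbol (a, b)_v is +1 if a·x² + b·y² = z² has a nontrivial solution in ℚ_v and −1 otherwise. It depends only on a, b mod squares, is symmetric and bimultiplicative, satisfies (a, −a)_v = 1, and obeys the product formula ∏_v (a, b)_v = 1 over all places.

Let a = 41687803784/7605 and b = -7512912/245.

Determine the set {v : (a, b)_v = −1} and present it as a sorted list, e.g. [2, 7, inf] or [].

[5, 11]

(a, b) ≡ (1490170, -28985) mod (ℚ^×)²; places V = {2, 3, 5, 7, 11, 13, 17, 19, 23, 31, ∞}.
(a,b)_7: α=0, u≡6; β=-2, v≡4 (mod 7); (6|7)=-1, (4|7)=+1; sign (−1)^0·-1^-2·+1^0 = +1.
(a,b)_∞: sgn(1490170)=+, sgn(-28985)=−, so +1.
(a,b)_11: α=3, u≡3; β=1, v≡3 (mod 11); (3|11)=+1, (3|11)=+1; sign (−1)^1·+1^1·+1^3 = -1.
(a,b)_31: α=1, u≡14; β=1, v≡29 (mod 31); (14|31)=+1, (29|31)=-1; sign (−1)^1·+1^1·-1^1 = +1.
(a,b)_23: α=1, u≡17; β=0, v≡1 (mod 23); (17|23)=-1, (1|23)=+1; sign (−1)^0·-1^0·+1^1 = +1.
(a,b)_19: α=1, u≡7; β=0, v≡4 (mod 19); (7|19)=+1, (4|19)=+1; sign (−1)^0·+1^0·+1^1 = +1.
(a,b)_13: α=-2, u≡7; β=0, v≡2 (mod 13); (7|13)=-1, (2|13)=-1; sign (−1)^0·-1^0·-1^-2 = +1.
(a,b)_5: α=-1, u≡4; β=-1, v≡2 (mod 5); (4|5)=+1, (2|5)=-1; sign (−1)^0·+1^-1·-1^-1 = -1.
(a,b)_17: α=2, u≡15; β=1, v≡14 (mod 17); (15|17)=+1, (14|17)=-1; sign (−1)^0·+1^1·-1^2 = +1.
(a,b)_2: α=3, β=4; u≡5, v≡7 (mod 8); ε(u)ε(v)=0·1, αω(v)=3·0, βω(u)=4·1; sum ≡ 0  ⇒  +1.
(a,b)_3: α=-2, u≡1; β=4, v≡1 (mod 3); (1|3)=+1, (1|3)=+1; sign (−1)^0·+1^4·+1^-2 = +1.
Ram(1490170, -28985) = {5, 11}; no ℚ_5-point on the conic.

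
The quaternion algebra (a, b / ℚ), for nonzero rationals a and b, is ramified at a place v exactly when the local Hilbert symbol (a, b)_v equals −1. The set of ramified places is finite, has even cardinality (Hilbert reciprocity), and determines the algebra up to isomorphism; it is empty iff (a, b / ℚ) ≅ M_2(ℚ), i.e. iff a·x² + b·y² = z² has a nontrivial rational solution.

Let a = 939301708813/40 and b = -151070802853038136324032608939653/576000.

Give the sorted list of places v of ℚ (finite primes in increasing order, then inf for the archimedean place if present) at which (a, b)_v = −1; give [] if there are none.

(a, b) ≡ (130, -206770) mod (ℚ^×)²; places V = {2, 3, 5, 7, 13, 23, 29, 31, ∞}.
(a,b)_7: α=0, u≡4; β=2, v≡3 (mod 7); (4|7)=+1, (3|7)=-1; sign (−1)^0·+1^2·-1^0 = +1.
(a,b)_5: α=-1, u≡1; β=-3, v≡4 (mod 5); (1|5)=+1, (4|5)=+1; sign (−1)^0·+1^-3·+1^-1 = +1.
(a,b)_29: α=2, u≡27; β=5, v≡6 (mod 29); (27|29)=-1, (6|29)=+1; sign (−1)^0·-1^5·+1^2 = -1.
(a,b)_13: α=3, u≡10; β=8, v≡8 (mod 13); (10|13)=+1, (8|13)=-1; sign (−1)^0·+1^8·-1^3 = -1.
(a,b)_31: α=2, u≡24; β=5, v≡3 (mod 31); (24|31)=-1, (3|31)=-1; sign (−1)^0·-1^5·-1^2 = -1.
(a,b)_3: α=0, u≡1; β=-2, v≡2 (mod 3); (1|3)=+1, (2|3)=-1; sign (−1)^0·+1^-2·-1^0 = +1.
(a,b)_∞: sgn(130)=+, sgn(-206770)=−, so +1.
(a,b)_23: α=2, u≡15; β=5, v≡16 (mod 23); (15|23)=-1, (16|23)=+1; sign (−1)^0·-1^5·+1^2 = -1.
(a,b)_2: α=-3, β=-9; u≡1, v≡7 (mod 8); ε(u)ε(v)=0·1, αω(v)=-3·0, βω(u)=-9·0; sum ≡ 0  ⇒  +1.
(130, -206770 / ℚ) ramifies at {13, 23, 29, 31}: a division algebra.

[13, 23, 29, 31]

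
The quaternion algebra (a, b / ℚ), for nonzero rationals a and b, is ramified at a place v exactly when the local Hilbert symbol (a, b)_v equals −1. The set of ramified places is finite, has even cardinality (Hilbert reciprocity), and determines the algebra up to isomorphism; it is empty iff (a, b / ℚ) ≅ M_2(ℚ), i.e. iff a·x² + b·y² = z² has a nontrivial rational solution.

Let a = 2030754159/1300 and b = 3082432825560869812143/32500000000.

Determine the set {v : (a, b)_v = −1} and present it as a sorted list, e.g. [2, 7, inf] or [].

(a, b) ≡ (1547, 91) mod (ℚ^×)²; places V = {2, 3, 5, 7, 13, 17, 31, ∞}.
(a,b)_∞: sgn(1547)=+, sgn(91)=+, so +1.
(a,b)_13: α=-1, u≡2; β=-1, v≡2 (mod 13); (2|13)=-1, (2|13)=-1; sign (−1)^0·-1^-1·-1^-1 = +1.
(a,b)_7: α=1, u≡2; β=3, v≡5 (mod 7); (2|7)=+1, (5|7)=-1; sign (−1)^1·+1^3·-1^1 = +1.
(a,b)_31: α=0, u≡5; β=2, v≡13 (mod 31); (5|31)=+1, (13|31)=-1; sign (−1)^0·+1^2·-1^0 = +1.
(a,b)_5: α=-2, u≡2; β=-10, v≡1 (mod 5); (2|5)=-1, (1|5)=+1; sign (−1)^0·-1^-10·+1^-2 = +1.
(a,b)_3: α=10, u≡2; β=18, v≡1 (mod 3); (2|3)=-1, (1|3)=+1; sign (−1)^0·-1^18·+1^10 = +1.
(a,b)_2: α=-2, β=-8; u≡3, v≡3 (mod 8); ε(u)ε(v)=1·1, αω(v)=-2·1, βω(u)=-8·1; sum ≡ 1  ⇒  -1.
(a,b)_17: α=3, u≡7; β=6, v≡6 (mod 17); (7|17)=-1, (6|17)=-1; sign (−1)^0·-1^6·-1^3 = -1.
(1547, 91 / ℚ) ramifies at {2, 17}: a division algebra.

[2, 17]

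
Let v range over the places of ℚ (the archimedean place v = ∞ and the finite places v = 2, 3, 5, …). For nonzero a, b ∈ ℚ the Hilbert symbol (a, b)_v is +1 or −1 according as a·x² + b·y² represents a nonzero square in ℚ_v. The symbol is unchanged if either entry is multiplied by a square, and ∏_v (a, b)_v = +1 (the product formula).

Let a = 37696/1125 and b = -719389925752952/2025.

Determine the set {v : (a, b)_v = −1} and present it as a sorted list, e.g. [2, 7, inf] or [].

(a, b) ≡ (2945, -979982) mod (ℚ^×)²; places V = {2, 3, 5, 17, 19, 23, 31, 37, 41, ∞}.
(a,b)_19: α=1, u≡2; β=3, v≡11 (mod 19); (2|19)=-1, (11|19)=+1; sign (−1)^1·-1^3·+1^1 = +1.
(a,b)_31: α=1, u≡18; β=2, v≡26 (mod 31); (18|31)=+1, (26|31)=-1; sign (−1)^0·+1^2·-1^1 = -1.
(a,b)_∞: sgn(2945)=+, sgn(-979982)=−, so +1.
(a,b)_17: α=0, u≡8; β=1, v≡8 (mod 17); (8|17)=+1, (8|17)=+1; sign (−1)^0·+1^1·+1^0 = +1.
(a,b)_23: α=0, u≡12; β=2, v≡4 (mod 23); (12|23)=+1, (4|23)=+1; sign (−1)^0·+1^2·+1^0 = +1.
(a,b)_41: α=0, u≡26; β=1, v≡21 (mod 41); (26|41)=-1, (21|41)=+1; sign (−1)^0·-1^1·+1^0 = -1.
(a,b)_2: α=6, β=3; u≡1, v≡1 (mod 8); ε(u)ε(v)=0·0, αω(v)=6·0, βω(u)=3·0; sum ≡ 0  ⇒  +1.
(a,b)_3: α=-2, u≡2; β=-4, v≡1 (mod 3); (2|3)=-1, (1|3)=+1; sign (−1)^0·-1^-4·+1^-2 = +1.
(a,b)_5: α=-3, u≡4; β=-2, v≡3 (mod 5); (4|5)=+1, (3|5)=-1; sign (−1)^0·+1^-2·-1^-3 = -1.
(a,b)_37: α=0, u≡2; β=1, v≡14 (mod 37); (2|37)=-1, (14|37)=-1; sign (−1)^0·-1^1·-1^0 = -1.
(2945, -979982 / ℚ) ramifies at {5, 31, 37, 41}: a division algebra.

[5, 31, 37, 41]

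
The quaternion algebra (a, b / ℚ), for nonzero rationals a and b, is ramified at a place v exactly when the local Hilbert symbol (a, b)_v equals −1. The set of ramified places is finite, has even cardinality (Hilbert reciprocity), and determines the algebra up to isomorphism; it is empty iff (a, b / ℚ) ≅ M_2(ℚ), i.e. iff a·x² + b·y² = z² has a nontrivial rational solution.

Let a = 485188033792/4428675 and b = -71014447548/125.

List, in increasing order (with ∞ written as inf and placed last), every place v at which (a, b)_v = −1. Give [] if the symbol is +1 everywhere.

[11, 17]

(a, b) ≡ (759, -64515) mod (ℚ^×)²; places V = {2, 3, 5, 7, 11, 17, 23, ∞}.
(a,b)_11: α=1, u≡5; β=1, v≡9 (mod 11); (5|11)=+1, (9|11)=+1; sign (−1)^1·+1^1·+1^1 = -1.
(a,b)_2: α=8, β=2; u≡7, v≡5 (mod 8); ε(u)ε(v)=1·0, αω(v)=8·1, βω(u)=2·0; sum ≡ 0  ⇒  +1.
(a,b)_3: α=-11, u≡1; β=3, v≡2 (mod 3); (1|3)=+1, (2|3)=-1; sign (−1)^1·+1^3·-1^-11 = +1.
(a,b)_17: α=2, u≡5; β=3, v≡4 (mod 17); (5|17)=-1, (4|17)=+1; sign (−1)^0·-1^3·+1^2 = -1.
(a,b)_7: α=2, u≡3; β=0, v≡2 (mod 7); (3|7)=-1, (2|7)=+1; sign (−1)^0·-1^0·+1^2 = +1.
(a,b)_23: α=3, u≡11; β=3, v≡2 (mod 23); (11|23)=-1, (2|23)=+1; sign (−1)^1·-1^3·+1^3 = +1.
(a,b)_5: α=-2, u≡1; β=-3, v≡2 (mod 5); (1|5)=+1, (2|5)=-1; sign (−1)^0·+1^-3·-1^-2 = +1.
(a,b)_∞: sgn(759)=+, sgn(-64515)=−, so +1.
Ram(759, -64515) = {11, 17}; no ℚ_11-point on the conic.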